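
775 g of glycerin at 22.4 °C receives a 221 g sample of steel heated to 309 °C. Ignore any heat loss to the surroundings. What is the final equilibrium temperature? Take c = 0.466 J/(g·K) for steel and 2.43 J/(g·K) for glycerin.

Heat gained plus heat lost sum to zero:
221*0.466*(T − 309) + 775*2.43*(T − 22.4) = 0
102.99(T − 309) + 1883.3(T − 22.4) = 0
(102.99 + 1883.3) T = 102.99*309 + 1883.3*22.4
T = 74007 / 1986.2 = 37.3 °C

T_f ≈ 37.3 °C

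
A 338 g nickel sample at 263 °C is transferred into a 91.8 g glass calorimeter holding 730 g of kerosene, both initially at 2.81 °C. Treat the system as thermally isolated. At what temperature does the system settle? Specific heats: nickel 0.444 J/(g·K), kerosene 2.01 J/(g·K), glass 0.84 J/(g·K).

Let T be the final temperature. ΣQ_i = 0:
338*0.444*(T − 263) + 730*2.01*(T − 2.81) + 91.8*0.84*(T − 2.81) = 0
150.07(T − 263) + 1467.3(T − 2.81) + 77.11(T − 2.81) = 0
1694.5 T = 43809
T ≈ 25.85 °C

T_f ≈ 25.9 °C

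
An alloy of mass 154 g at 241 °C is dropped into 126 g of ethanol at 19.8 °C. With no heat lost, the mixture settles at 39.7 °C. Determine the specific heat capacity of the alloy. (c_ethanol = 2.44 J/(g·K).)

Setting the total heat transfer to zero:
154·c·(39.7 − 241) + 126·2.44·(39.7 − 19.8) = 0
-31000 c = -6118.1
c = -6118.1/-31000 ≈ 0.1974 J/(g·K)

c ≈ 0.197 J/(g·K)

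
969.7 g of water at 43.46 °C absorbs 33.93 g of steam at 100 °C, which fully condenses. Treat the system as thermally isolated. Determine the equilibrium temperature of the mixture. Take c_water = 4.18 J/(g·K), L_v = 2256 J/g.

Energy balance with sensible and latent terms:
steam→water at 100 °C releases m L_v = 33.93·2256 = 76546
  condensate cools 100→T: 33.93·4.18·(T − 100) = 141.83(T − 100)
  original water: 4053.3(T − 43.46)
4195.2 T = 76546 + 14183 + 176158 = 266887
T ≈ 63.62 °C, under the boiling point, so the assumption holds.

T_f ≈ 63.6 °C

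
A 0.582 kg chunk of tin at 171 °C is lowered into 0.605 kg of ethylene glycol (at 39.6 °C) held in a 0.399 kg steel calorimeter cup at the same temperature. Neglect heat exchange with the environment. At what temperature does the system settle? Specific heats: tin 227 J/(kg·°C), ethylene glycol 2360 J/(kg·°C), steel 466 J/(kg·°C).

Net heat exchanged in the isolated system is zero:
0.582×227×(T − 171) + 0.605×2360×(T − 39.6) + 0.399×466×(T − 39.6) = 0
132.11(T − 171) + 1427.8(T − 39.6) + 185.93(T − 39.6) = 0
(132.11 + 1427.8 + 185.93) T = 132.11×171 + 1427.8×39.6 + 185.93×39.6
T ≈ 49.54 °C

T_f ≈ 49.5 °C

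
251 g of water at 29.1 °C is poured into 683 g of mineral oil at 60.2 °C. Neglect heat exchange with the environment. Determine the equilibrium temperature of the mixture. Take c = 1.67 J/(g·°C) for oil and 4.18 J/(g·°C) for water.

|Q_oil| = |Q_water|:
683×1.67×(60.2 − T) = 251×4.18×(T − 29.1)
1140.6(60.2 − T) = 1049.2(T − 29.1)
2189.8 T = 99196  ⇒  T ≈ 45.30 °C

T_f ≈ 45.3 °C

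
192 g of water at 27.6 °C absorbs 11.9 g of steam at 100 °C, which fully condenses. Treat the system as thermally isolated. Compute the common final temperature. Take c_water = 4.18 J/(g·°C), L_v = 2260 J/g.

Conservation of energy gives ΣQ = 0:
latent heat released on condensation: 11.9·2260 = 26894; condensate cools 100→T: 11.9·4.18·(T − 100) = 49.74(T − 100); original water: 802.56(T − 27.6)
852.3 T = 26894 + 4974.2 + 22151 = 54019
T ≈ 63.38 °C — below 100 °C, confirming all the steam condensed.

T_f ≈ 63.4 °C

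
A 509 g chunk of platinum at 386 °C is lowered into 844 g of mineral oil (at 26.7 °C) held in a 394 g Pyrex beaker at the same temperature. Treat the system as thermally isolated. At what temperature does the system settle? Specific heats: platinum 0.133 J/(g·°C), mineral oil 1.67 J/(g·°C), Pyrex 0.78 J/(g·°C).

T_f is the heat-capacity-weighted average of the initial temperatures:
T_f = (67.7×386 + 1409.5×26.7 + 307.32×26.7) / (67.7 + 1409.5 + 307.32)
    = 71970 / 1784.5 ≈ 40.33 °C

T_f ≈ 40.3 °C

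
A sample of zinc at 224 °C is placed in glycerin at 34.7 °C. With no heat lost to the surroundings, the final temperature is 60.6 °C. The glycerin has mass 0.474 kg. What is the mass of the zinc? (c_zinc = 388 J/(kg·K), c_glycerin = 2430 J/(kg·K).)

m ≈ 0.471 kg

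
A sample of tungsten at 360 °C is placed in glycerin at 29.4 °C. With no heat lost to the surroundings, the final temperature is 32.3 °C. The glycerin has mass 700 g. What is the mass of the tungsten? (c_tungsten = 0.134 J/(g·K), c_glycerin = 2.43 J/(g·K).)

Heat lost by the tungsten = heat gained by the glycerin:
m×0.134×(360 − 32.3) = 700×2.43×(32.3 − 29.4)
43.91 m = 4932.9  ⇒  m ≈ 112.3 g

m ≈ 112 g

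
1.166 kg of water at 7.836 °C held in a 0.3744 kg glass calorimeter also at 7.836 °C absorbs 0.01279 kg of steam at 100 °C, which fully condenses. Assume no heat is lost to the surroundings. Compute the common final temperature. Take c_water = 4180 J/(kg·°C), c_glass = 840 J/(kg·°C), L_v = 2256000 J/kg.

T_f ≈ 14.3 °C

Taking heat into each body as positive, Σ m c ΔT = 0:
condense steam: −0.01279·2256000 = −28854; condensed water 100 °C→T: 53.46(T − 100); original water: 4873.9(T − 7.836); cup: 314.5(T − 7.836)
5241.8 T = 28854 + 5346.2 + 40656 = 74857
T ≈ 14.28 °C — below 100 °C, confirming all the steam condensed.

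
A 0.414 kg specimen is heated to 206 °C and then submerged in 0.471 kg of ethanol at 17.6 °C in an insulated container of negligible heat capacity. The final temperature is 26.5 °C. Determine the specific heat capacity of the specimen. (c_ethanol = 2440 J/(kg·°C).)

c ≈ 138 J/(kg·°C)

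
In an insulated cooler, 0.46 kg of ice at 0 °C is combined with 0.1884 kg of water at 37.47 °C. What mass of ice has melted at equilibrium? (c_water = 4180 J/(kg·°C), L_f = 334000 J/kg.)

m_melted ≈ 0.0883 kg

Water can give up m c ΔT = 0.1884×4180×37.47 = 29508 J before reaching 0 °C.
Melting all 0.46 kg of ice would need 0.46×334000 = 153640 J.
That's not enough to melt it all — equilibrium is at 0 °C with ice remaining.
m_melted×334000 = 29508  ⇒  m_melted ≈ 0.08835 kg.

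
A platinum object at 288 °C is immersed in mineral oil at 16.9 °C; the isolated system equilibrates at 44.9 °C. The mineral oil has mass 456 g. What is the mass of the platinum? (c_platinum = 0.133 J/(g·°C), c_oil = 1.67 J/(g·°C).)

Net heat exchanged in the isolated system is zero:
m×0.133×(44.9 − 288) + 456×1.67×(44.9 − 16.9) = 0
-32.33 m = -21323
m = -21323/-32.33 ≈ 659.5 g

m ≈ 659 g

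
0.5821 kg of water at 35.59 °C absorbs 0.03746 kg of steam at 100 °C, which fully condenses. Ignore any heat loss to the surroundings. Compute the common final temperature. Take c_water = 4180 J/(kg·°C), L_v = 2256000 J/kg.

T_f ≈ 72.1 °C

Energy conservation, ΣQ = 0:
steam→water at 100 °C releases m L_v = 0.03746·2256000 = 84510
  condensed water 100 °C→T: 156.58(T − 100)
  water warms: 0.5821·4180·(T − 35.59) = 2433.2(T − 35.59)
2589.8 T = 84510 + 15658 + 86597 = 186765
T ≈ 72.12 °C, under the boiling point, so the assumption holds.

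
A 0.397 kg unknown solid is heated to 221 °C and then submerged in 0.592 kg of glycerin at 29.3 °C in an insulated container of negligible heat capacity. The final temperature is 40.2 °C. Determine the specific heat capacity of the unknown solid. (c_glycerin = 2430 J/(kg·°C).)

c ≈ 218 J/(kg·°C)

Energy conservation, ΣQ = 0:
0.397×c×(40.2 − 221) + 0.592×2430×(40.2 − 29.3) = 0
-71.78 c = -15680
c = -15680/-71.78 ≈ 218.5 J/(kg·°C)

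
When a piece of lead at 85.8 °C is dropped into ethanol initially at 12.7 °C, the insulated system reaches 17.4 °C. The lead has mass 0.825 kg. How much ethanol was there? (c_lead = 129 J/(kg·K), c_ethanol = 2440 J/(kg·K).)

m ≈ 0.635 kg

Heat gained plus heat lost sum to zero:
0.825·129·(17.4 − 85.8) + m·2440·(17.4 − 12.7) = 0
11468 m = 7279.5
m = 7279.5/11468 ≈ 0.6348 kg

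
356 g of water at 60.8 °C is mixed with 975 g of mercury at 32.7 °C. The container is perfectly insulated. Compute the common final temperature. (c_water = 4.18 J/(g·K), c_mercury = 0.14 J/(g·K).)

T_f ≈ 58.4 °C

T_f = Σ m_i c_i T_i / Σ m_i c_i:
T_f = (1488.1×60.8 + 136.5×32.7) / (1488.1 + 136.5)
    = 94939 / 1624.6 ≈ 58.44 °C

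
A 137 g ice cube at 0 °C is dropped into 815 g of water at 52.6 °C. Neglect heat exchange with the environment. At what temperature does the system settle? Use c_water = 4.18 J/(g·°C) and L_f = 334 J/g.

Net heat exchanged in the isolated system is zero:
latent heat to melt: 137·334 = 45758
  meltwater 0→T: 137·4.18·T = 572.66 T
  water: 3406.7(T − 52.6)
3979.4 T = 179192 − 45758 = 133434
T ≈ 33.53 °C — above 0 °C, consistent with complete melting.

T_f ≈ 33.5 °C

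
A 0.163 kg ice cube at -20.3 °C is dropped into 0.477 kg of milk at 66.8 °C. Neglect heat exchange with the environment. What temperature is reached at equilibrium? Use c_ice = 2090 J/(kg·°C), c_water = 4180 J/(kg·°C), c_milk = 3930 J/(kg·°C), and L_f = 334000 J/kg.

T_f ≈ 25.0 °C

Energy balance with sensible and latent terms:
ice -20.3→0 °C: 0.163×2090×20.3 = 6915.6
  fusion: m_ice L_f = 0.163×334000 = 54442
  warm the meltwater: 681.34 T
  milk cools: 0.477×3930×(T − 66.8) = 1874.6(T − 66.8)
2555.9 T = 125224 − 61358 = 63866
T ≈ 24.99 °C — above 0 °C, consistent with complete melting.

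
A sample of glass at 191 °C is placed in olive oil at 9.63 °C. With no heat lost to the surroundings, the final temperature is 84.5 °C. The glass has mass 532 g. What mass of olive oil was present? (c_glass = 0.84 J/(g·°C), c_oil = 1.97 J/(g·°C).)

m ≈ 323 g

Setting the total heat transfer to zero:
532×0.84×(84.5 − 191) + m×1.97×(84.5 − 9.63) = 0
147.49 m = 47593
m = 47593/147.49 ≈ 322.7 g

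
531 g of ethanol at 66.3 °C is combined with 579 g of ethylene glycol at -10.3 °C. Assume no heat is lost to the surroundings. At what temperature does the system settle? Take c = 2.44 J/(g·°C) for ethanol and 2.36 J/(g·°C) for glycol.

With ΣQ=0 the equilibrium temperature is the m·c-weighted mean:
T_f = (1295.6×66.3 + 1366.4×(-10.3)) / (1295.6 + 1366.4)
    = 71827 / 2662.1 ≈ 26.98 °C

T_f ≈ 27.0 °C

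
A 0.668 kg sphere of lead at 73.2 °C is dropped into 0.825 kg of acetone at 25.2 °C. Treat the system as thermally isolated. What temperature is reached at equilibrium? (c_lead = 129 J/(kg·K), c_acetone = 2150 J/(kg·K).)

T_f ≈ 27.4 °C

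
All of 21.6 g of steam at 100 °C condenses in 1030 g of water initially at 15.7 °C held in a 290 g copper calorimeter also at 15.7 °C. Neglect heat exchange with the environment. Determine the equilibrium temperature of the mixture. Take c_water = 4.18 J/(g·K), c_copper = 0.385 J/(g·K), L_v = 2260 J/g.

T_f ≈ 28.2 °C

Taking heat into each body as positive, Σ m c ΔT = 0:
condense steam: −21.6·2260 = −48816
  condensate cools 100→T: 21.6·4.18·(T − 100) = 90.29(T − 100)
  water warms: 1030·4.18·(T − 15.7) = 4305.4(T − 15.7)
  cup: 111.65(T − 15.7)
4507.3 T = 48816 + 9028.8 + 69348 = 127192
T ≈ 28.22 °C, under the boiling point, so the assumption holds.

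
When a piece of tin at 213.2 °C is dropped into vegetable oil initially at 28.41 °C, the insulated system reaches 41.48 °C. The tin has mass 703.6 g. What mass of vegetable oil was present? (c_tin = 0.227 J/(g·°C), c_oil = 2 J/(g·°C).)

m ≈ 1050 g

|Q_tin| = |Q_oil|:
703.6·0.227·(213.2 − 41.48) = m·2·(41.48 − 28.41)
26.14 m = 27427  ⇒  m ≈ 1049 g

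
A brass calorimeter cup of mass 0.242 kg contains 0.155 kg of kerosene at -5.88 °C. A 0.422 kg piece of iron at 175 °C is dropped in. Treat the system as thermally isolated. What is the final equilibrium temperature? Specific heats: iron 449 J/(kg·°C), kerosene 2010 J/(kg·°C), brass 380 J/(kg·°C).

T_f ≈ 51.9 °C

Conservation of energy gives ΣQ = 0:
0.422*449*(T − 175) + 0.155*2010*(T − (-5.88)) + 0.242*380*(T − (-5.88)) = 0
189.48(T − 175) + 311.55(T − (-5.88)) + 91.96(T − (-5.88)) = 0
592.99 T = 30786
T ≈ 51.92 °C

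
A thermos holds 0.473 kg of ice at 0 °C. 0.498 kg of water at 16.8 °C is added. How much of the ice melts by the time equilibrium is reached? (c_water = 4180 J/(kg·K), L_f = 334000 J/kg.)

Heat available from the water dropping to 0 °C: 0.498·4180·16.8 = 34972 J.
Fully melting the ice requires m_ice L_f = 0.473·334000 = 157982 J.
Since 34972 < 157982 J, not all the ice melts; equilibrium is at 0 °C.
Mass melted = 34972/334000 ≈ 0.1047 kg.

m_melted ≈ 0.105 kg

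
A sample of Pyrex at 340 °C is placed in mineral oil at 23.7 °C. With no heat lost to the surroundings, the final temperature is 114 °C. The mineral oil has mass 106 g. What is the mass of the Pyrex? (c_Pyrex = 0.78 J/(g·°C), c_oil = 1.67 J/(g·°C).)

Conservation of energy gives ΣQ = 0:
m×0.78×(114 − 340) + 106×1.67×(114 − 23.7) = 0
-176.28 m = -15985
m = -15985/-176.28 ≈ 90.68 g

m ≈ 90.7 g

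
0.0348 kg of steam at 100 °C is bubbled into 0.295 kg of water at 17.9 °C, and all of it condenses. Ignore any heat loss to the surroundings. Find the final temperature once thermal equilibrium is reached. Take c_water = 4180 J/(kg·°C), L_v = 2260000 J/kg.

T_f ≈ 83.6 °C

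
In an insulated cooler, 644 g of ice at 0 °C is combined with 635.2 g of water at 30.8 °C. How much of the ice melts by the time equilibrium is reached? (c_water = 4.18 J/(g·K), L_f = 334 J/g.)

m_melted ≈ 245 g

Water can give up m c ΔT = 635.2·4.18·30.8 = 81778 J before reaching 0 °C.
Melting all 644 g of ice would need 644·334 = 215096 J.
81778 J < 215096 J, so only part of the ice melts and the system sits at 0 °C.
Mass melted = 81778/334 ≈ 244.8 g.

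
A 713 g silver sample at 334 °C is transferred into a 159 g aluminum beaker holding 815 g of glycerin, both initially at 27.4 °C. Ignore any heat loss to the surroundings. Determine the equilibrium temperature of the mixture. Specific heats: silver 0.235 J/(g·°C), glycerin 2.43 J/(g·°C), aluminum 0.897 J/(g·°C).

T_f = Σ m_i c_i T_i / Σ m_i c_i:
T_f = (167.55×334 + 1980.5×27.4 + 142.62×27.4) / (167.55 + 1980.5 + 142.62)
    = 114136 / 2290.6 ≈ 49.83 °C

T_f ≈ 49.8 °C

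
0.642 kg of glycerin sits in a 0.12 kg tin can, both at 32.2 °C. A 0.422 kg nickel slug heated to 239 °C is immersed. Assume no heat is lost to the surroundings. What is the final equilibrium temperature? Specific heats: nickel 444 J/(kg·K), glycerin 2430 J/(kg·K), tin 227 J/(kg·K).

T_f ≈ 54.0 °C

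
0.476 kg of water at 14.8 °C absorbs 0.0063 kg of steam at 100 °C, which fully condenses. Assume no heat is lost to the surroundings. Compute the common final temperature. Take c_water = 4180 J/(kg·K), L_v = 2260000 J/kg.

T_f ≈ 23.0 °C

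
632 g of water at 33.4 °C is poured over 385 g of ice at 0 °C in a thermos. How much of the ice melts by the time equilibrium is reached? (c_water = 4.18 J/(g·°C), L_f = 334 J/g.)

m_melted ≈ 264 g

Water can give up m c ΔT = 632·4.18·33.4 = 88235 J before reaching 0 °C.
Fully melting the ice requires m_ice L_f = 385·334 = 128590 J.
88235 J < 128590 J, so only part of the ice melts and the system sits at 0 °C.
Mass melted = 88235/334 ≈ 264.2 g.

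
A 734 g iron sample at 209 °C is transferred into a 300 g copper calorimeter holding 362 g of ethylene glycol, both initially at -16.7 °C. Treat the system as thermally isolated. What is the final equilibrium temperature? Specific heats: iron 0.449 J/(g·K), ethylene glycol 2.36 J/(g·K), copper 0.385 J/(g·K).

T_f ≈ 40.5 °C

Taking heat into each body as positive, Σ m c ΔT = 0:
734·0.449·(T − 209) + 362·2.36·(T − (-16.7)) + 300·0.385·(T − (-16.7)) = 0
329.57(T − 209) + 854.32(T − (-16.7)) + 115.5(T − (-16.7)) = 0
(329.57 + 854.32 + 115.5) T = 329.57·209 + 854.32·(-16.7) + 115.5·(-16.7)
T = 52683 / 1299.4 = 40.5 °C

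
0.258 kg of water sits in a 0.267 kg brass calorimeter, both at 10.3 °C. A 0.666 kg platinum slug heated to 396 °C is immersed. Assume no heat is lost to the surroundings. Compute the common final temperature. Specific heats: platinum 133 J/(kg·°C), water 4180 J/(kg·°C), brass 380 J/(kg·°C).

Let T be the final temperature. ΣQ_i = 0:
0.666·133·(T − 396) + 0.258·4180·(T − 10.3) + 0.267·380·(T − 10.3) = 0
88.58(T − 396) + 1078.4(T − 10.3) + 101.46(T − 10.3) = 0
(88.58 + 1078.4 + 101.46) T = 88.58·396 + 1078.4·10.3 + 101.46·10.3
T = 47230 / 1268.5 = 37.2 °C

T_f ≈ 37.2 °C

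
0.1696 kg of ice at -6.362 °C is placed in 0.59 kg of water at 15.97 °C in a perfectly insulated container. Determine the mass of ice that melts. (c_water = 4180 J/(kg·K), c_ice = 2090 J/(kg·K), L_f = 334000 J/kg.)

m_melted ≈ 0.111 kg

Water can give up m c ΔT = 0.59·4180·15.97 = 39385 J before reaching 0 °C.
Warming the ice to 0 °C takes 0.1696·2090·6.362 = 2255.1 J, leaving 37130 J for melting.
To melt every bit of ice: 0.1696·334000 = 56646 J.
37130 J < 56646 J, so only part of the ice melts and the system sits at 0 °C.
m_melted·334000 = 37130  ⇒  m_melted ≈ 0.1112 kg.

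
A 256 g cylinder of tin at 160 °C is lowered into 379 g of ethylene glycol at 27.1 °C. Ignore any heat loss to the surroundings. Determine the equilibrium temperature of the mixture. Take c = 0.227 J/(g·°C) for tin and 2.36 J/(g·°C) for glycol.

T_f is the heat-capacity-weighted average of the initial temperatures:
T_f = (58.11*160 + 894.44*27.1) / (58.11 + 894.44)
    = 33537 / 952.55 ≈ 35.21 °C

T_f ≈ 35.2 °C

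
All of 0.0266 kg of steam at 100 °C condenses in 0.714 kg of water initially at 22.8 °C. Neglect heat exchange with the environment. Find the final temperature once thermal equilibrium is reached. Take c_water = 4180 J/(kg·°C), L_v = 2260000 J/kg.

T_f ≈ 45.0 °C

Energy conservation, ΣQ = 0:
latent heat released on condensation: 0.0266·2260000 = 60116; condensate cools 100→T: 0.0266·4180·(T − 100) = 111.19(T − 100); original water: 2984.5(T − 22.8)
3095.7 T = 60116 + 11119 + 68047 = 139282
T ≈ 44.99 °C — below 100 °C, confirming all the steam condensed.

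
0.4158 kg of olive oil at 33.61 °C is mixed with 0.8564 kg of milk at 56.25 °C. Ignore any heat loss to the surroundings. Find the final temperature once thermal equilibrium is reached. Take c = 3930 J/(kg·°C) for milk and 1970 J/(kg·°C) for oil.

Heat gained plus heat lost sum to zero:
0.8564×3930×(T − 56.25) + 0.4158×1970×(T − 33.61) = 0
3365.7(T − 56.25) + 819.13(T − 33.61) = 0
4184.8 T = 216849
T = 216849/4184.8 ≈ 51.82 °C

T_f ≈ 51.8 °C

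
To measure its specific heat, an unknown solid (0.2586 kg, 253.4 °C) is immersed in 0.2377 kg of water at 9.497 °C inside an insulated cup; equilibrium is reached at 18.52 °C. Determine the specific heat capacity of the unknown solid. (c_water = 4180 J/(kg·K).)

c ≈ 148 J/(kg·K)

Net heat exchanged in the isolated system is zero:
0.2586×c×(18.52 − 253.4) + 0.2377×4180×(18.52 − 9.497) = 0
-60.74 c = -8965.1
c = -8965.1/-60.74 ≈ 147.6 J/(kg·K)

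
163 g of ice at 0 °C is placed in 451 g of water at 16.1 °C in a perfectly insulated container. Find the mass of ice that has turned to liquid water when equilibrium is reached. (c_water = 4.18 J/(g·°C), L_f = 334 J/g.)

m_melted ≈ 90.9 g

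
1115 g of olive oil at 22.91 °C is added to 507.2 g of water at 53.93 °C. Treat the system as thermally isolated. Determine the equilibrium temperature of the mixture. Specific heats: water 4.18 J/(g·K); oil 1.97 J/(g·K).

With ΣQ=0 the equilibrium temperature is the m·c-weighted mean:
T_f = (2120.1×53.93 + 2196.6×22.91) / (2120.1 + 2196.6)
    = 164660 / 4316.6 ≈ 38.15 °C

T_f ≈ 38.1 °C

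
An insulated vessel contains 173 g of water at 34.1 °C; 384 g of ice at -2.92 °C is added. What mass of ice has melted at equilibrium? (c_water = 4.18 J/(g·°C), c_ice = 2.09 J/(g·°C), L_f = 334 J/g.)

Cooling the water to 0 °C releases 173×4.18×34.1 = 24659 J.
Of that, 384×2.09×2.92 = 2343.5 J goes to bring the ice to 0 °C, leaving 22316 J.
To melt every bit of ice: 384×334 = 128256 J.
That's not enough to melt it all — equilibrium is at 0 °C with ice remaining.
m_melted×334 = 22316  ⇒  m_melted ≈ 66.81 g.

m_melted ≈ 66.8 g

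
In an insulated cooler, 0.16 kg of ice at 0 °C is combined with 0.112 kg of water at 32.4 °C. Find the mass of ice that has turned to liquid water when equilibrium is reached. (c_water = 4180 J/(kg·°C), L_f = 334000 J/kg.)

m_melted ≈ 0.0454 kg

Water can give up m c ΔT = 0.112×4180×32.4 = 15168 J before reaching 0 °C.
Fully melting the ice requires m_ice L_f = 0.16×334000 = 53440 J.
Since 15168 < 53440 J, not all the ice melts; equilibrium is at 0 °C.
Mass melted = 15168/334000 ≈ 0.04541 kg.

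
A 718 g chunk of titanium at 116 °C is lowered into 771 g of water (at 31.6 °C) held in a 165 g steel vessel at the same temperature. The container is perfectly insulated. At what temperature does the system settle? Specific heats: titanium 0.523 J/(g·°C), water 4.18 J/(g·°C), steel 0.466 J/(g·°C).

T_f = Σ m_i c_i T_i / Σ m_i c_i:
T_f = (375.51·116 + 3222.8·31.6 + 76.89·31.6) / (375.51 + 3222.8 + 76.89)
    = 147829 / 3675.2 ≈ 40.22 °C

T_f ≈ 40.2 °C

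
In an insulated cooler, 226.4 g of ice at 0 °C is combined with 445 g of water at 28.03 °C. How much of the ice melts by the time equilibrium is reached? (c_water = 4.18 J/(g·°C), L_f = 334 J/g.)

Cooling the water to 0 °C releases 445×4.18×28.03 = 52139 J.
To melt every bit of ice: 226.4×334 = 75618 J.
That's not enough to melt it all — equilibrium is at 0 °C with ice remaining.
Mass melted = 52139/334 ≈ 156.1 g.

m_melted ≈ 156 g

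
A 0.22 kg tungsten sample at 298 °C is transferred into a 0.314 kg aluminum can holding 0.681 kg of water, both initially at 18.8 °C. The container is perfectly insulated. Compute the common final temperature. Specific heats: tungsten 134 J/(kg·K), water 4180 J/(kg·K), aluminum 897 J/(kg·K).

T_f ≈ 21.4 °C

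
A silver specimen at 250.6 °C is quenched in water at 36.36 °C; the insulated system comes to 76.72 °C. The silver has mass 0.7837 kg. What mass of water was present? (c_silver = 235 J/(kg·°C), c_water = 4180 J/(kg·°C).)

|Q_silver| = |Q_water|:
0.7837·235·(250.6 − 76.72) = m·4180·(76.72 − 36.36)
168705 m = 32023  ⇒  m ≈ 0.1898 kg

m ≈ 0.19 kg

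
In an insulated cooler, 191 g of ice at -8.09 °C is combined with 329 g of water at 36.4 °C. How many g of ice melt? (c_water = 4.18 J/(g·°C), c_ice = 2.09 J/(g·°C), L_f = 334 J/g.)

Heat available from the water dropping to 0 °C: 329×4.18×36.4 = 50058 J.
Warming the ice to 0 °C takes 191×2.09×8.09 = 3229.4 J, leaving 46829 J for melting.
Fully melting the ice requires m_ice L_f = 191×334 = 63794 J.
Since 46829 < 63794 J, not all the ice melts; equilibrium is at 0 °C.
m_melt = 46829 / L_f = 140.2 g.

m_melted ≈ 140 g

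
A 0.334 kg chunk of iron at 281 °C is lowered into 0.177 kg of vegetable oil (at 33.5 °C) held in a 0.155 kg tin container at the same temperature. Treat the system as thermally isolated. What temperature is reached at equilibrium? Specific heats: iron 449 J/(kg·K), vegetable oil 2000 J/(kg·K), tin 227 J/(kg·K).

Conservation of energy gives ΣQ = 0:
0.334*449*(T − 281) + 0.177*2000*(T − 33.5) + 0.155*227*(T − 33.5) = 0
539.15 T = 55178
T = 55178 / 539.15 = 102 °C

T_f ≈ 102.3 °C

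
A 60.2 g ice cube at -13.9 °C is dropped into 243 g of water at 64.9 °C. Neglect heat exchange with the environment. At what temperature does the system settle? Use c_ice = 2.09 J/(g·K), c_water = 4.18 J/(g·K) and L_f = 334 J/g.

T_f ≈ 34.8 °C

Sum of m c ΔT and latent-heat terms is zero:
ice -13.9→0 °C: 60.2·2.09·13.9 = 1748.9; latent heat to melt: 60.2·334 = 20107; meltwater 0→T: 60.2·4.18·T = 251.64 T; water cools: 243·4.18·(T − 64.9) = 1015.7(T − 64.9)
1267.4 T = 65922 − 21856 = 44066
T ≈ 34.77 °C (positive, so assuming full melt was valid).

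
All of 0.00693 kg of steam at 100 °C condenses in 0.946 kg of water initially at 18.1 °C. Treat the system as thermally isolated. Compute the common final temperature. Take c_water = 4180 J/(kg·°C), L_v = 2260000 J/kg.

Energy balance with sensible and latent terms:
condense steam: −0.00693·2260000 = −15662; condensate cools 100→T: 0.00693·4180·(T − 100) = 28.97(T − 100); original water: 3954.3(T − 18.1)
3983.2 T = 15662 + 2896.7 + 71572 = 90131
T ≈ 22.63 °C — below 100 °C, confirming all the steam condensed.

T_f ≈ 22.6 °C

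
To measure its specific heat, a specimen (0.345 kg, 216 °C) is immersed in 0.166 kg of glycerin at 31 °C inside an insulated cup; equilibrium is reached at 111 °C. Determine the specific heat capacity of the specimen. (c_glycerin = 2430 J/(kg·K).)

c ≈ 891 J/(kg·K)

m_s c (T_s − T_f) = m_glycerin c_glycerin (T_f − T_0):
0.345×c×(216 − 111) = 0.166×2430×(111 − 31)
36.22 c = 32270  ⇒  c ≈ 890.8 J/(kg·K)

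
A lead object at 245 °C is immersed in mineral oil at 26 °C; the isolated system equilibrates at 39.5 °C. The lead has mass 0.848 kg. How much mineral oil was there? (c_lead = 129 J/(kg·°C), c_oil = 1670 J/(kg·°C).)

Net heat exchanged in the isolated system is zero:
0.848·129·(39.5 − 245) + m·1670·(39.5 − 26) = 0
22545 m = 22480
m = 22480/22545 ≈ 0.9971 kg

m ≈ 0.997 kg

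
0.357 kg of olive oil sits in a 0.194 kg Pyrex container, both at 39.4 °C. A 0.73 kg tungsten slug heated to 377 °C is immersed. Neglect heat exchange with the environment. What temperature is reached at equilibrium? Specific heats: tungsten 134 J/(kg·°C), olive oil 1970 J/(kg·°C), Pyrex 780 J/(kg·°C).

T_f ≈ 74.1 °C

Conservation of energy gives ΣQ = 0:
0.73*134*(T − 377) + 0.357*1970*(T − 39.4) + 0.194*780*(T − 39.4) = 0
97.82(T − 377) + 703.29(T − 39.4) + 151.32(T − 39.4) = 0
(97.82 + 703.29 + 151.32) T = 97.82*377 + 703.29*39.4 + 151.32*39.4
T ≈ 74.07 °C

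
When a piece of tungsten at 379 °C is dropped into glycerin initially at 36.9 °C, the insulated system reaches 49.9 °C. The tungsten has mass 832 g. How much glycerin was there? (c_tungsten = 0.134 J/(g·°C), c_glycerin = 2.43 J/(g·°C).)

m ≈ 1160 g

|Q_tungsten| = |Q_glycerin|:
832·0.134·(379 − 49.9) = m·2.43·(49.9 − 36.9)
31.59 m = 36691  ⇒  m ≈ 1161 g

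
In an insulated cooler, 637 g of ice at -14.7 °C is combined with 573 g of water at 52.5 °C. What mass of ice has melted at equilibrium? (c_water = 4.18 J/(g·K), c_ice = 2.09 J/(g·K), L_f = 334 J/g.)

m_melted ≈ 318 g

Cooling the water to 0 °C releases 573×4.18×52.5 = 125745 J.
Of that, 637×2.09×14.7 = 19571 J goes to bring the ice to 0 °C, leaving 106174 J.
To melt every bit of ice: 637×334 = 212758 J.
That's not enough to melt it all — equilibrium is at 0 °C with ice remaining.
Mass melted = 106174/334 ≈ 317.9 g.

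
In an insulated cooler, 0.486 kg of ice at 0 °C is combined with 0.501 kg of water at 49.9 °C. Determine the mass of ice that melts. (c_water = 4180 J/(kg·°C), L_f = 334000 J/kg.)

m_melted ≈ 0.313 kg

Heat available from the water dropping to 0 °C: 0.501·4180·49.9 = 104500 J.
Fully melting the ice requires m_ice L_f = 0.486·334000 = 162324 J.
That's not enough to melt it all — equilibrium is at 0 °C with ice remaining.
Mass melted = 104500/334000 ≈ 0.3129 kg.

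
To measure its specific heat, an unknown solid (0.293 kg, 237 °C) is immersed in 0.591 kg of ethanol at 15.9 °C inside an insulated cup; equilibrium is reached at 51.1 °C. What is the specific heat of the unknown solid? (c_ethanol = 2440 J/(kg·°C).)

c ≈ 932 J/(kg·°C)

Heat lost by the unknown solid = heat gained by the ethanol:
0.293·c·(237 − 51.1) = 0.591·2440·(51.1 − 15.9)
54.47 c = 50760  ⇒  c ≈ 931.9 J/(kg·°C)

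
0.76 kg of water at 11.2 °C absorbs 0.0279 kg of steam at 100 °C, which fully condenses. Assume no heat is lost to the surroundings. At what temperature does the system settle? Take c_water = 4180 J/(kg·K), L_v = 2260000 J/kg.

T_f ≈ 33.5 °C

Net heat exchanged in the isolated system is zero:
steam→water at 100 °C releases m L_v = 0.0279×2260000 = 63054
  condensate cools 100→T: 0.0279×4180×(T − 100) = 116.62(T − 100)
  original water: 3176.8(T − 11.2)
3293.4 T = 63054 + 11662 + 35580 = 110296
T ≈ 33.49 °C (< 100 °C, so full condensation is consistent).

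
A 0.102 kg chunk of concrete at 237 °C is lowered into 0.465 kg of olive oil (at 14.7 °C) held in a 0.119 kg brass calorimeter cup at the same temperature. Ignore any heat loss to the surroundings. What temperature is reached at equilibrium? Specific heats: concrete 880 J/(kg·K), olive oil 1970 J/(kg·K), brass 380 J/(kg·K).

T_f ≈ 33.7 °C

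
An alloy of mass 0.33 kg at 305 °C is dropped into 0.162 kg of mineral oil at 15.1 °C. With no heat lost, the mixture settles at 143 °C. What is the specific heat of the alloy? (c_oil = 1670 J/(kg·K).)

c ≈ 647 J/(kg·K)

Heat lost by the alloy = heat gained by the oil:
0.33·c·(305 − 143) = 0.162·1670·(143 − 15.1)
53.46 c = 34602  ⇒  c ≈ 647.3 J/(kg·K)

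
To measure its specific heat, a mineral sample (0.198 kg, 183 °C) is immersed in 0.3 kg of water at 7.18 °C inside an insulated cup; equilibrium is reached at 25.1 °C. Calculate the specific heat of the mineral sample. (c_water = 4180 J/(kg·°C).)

c ≈ 719 J/(kg·°C)

m_s c (T_s − T_f) = m_water c_water (T_f − T_0):
0.198×c×(183 − 25.1) = 0.3×4180×(25.1 − 7.18)
31.26 c = 22472  ⇒  c ≈ 718.8 J/(kg·°C)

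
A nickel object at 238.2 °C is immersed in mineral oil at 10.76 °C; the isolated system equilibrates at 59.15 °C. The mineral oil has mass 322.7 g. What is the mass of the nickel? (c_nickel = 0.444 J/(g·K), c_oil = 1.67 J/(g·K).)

m ≈ 328 g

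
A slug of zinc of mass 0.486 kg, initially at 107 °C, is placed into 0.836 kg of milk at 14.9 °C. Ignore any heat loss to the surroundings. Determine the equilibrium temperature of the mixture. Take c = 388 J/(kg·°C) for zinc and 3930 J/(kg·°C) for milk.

T_f ≈ 19.9 °C

With ΣQ=0 the equilibrium temperature is the m·c-weighted mean:
T_f = (188.57*107 + 3285.5*14.9) / (188.57 + 3285.5)
    = 69130 / 3474 ≈ 19.90 °C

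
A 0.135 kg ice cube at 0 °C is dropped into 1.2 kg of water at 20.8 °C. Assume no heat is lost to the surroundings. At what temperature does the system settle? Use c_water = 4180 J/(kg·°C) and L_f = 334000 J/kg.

T_f ≈ 10.6 °C

Net heat exchanged in the isolated system is zero:
melt ice: 0.135×334000 = 45090
  warm the meltwater: 564.3 T
  water: 5016(T − 20.8)
5580.3 T = 104333 − 45090 = 59243
T ≈ 10.62 °C. Since T > 0 °C, the all-ice-melts assumption holds.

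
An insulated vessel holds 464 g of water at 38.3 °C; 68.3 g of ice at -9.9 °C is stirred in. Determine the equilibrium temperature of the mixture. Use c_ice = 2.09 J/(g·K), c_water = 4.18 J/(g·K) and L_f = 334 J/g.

T_f ≈ 22.5 °C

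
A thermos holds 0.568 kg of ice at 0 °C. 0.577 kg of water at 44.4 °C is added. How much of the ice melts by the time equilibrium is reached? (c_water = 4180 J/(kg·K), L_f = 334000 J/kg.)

m_melted ≈ 0.321 kg

Heat available from the water dropping to 0 °C: 0.577·4180·44.4 = 107087 J.
To melt every bit of ice: 0.568·334000 = 189712 J.
107087 J < 189712 J, so only part of the ice melts and the system sits at 0 °C.
Mass melted = 107087/334000 ≈ 0.3206 kg.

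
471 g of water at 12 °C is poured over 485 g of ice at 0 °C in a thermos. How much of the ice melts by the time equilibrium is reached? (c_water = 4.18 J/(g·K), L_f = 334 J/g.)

m_melted ≈ 70.7 g

Heat available from the water dropping to 0 °C: 471×4.18×12 = 23625 J.
Melting all 485 g of ice would need 485×334 = 161990 J.
23625 J < 161990 J, so only part of the ice melts and the system sits at 0 °C.
Mass melted = 23625/334 ≈ 70.73 g.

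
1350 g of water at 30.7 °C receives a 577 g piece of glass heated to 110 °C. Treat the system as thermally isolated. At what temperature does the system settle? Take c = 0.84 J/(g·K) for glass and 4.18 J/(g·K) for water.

Setting the total heat transfer to zero:
577*0.84*(T − 110) + 1350*4.18*(T − 30.7) = 0
(484.68 + 5643) T = 484.68*110 + 5643*30.7
T = 226555/6127.7 ≈ 36.97 °C

T_f ≈ 37.0 °C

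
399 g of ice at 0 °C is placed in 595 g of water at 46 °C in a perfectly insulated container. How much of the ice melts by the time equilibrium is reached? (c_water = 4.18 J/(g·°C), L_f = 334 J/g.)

m_melted ≈ 343 g

Heat available from the water dropping to 0 °C: 595×4.18×46 = 114407 J.
Melting all 399 g of ice would need 399×334 = 133266 J.
That's not enough to melt it all — equilibrium is at 0 °C with ice remaining.
m_melted×334 = 114407  ⇒  m_melted ≈ 342.5 g.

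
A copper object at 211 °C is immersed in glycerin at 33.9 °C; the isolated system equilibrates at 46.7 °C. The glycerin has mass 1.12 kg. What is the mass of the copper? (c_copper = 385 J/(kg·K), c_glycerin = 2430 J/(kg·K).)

Heat lost by the copper = heat gained by the glycerin:
m·385·(211 − 46.7) = 1.12·2430·(46.7 − 33.9)
63256 m = 34836  ⇒  m ≈ 0.5507 kg

m ≈ 0.551 kg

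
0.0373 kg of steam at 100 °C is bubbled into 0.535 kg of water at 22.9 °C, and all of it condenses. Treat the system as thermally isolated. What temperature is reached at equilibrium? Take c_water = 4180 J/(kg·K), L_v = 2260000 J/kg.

Net heat exchanged in the isolated system is zero:
condense steam: −0.0373×2260000 = −84298
  condensed water 100 °C→T: 155.91(T − 100)
  water warms: 0.535×4180×(T − 22.9) = 2236.3(T − 22.9)
2392.2 T = 84298 + 15591 + 51211 = 151101
T ≈ 63.16 °C, under the boiling point, so the assumption holds.

T_f ≈ 63.2 °C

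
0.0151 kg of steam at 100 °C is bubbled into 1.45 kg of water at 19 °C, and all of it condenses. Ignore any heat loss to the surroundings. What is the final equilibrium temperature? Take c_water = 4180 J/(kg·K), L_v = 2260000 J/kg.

T_f ≈ 25.4 °C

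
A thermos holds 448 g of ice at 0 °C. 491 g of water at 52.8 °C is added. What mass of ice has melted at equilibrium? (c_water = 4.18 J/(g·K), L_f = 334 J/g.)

m_melted ≈ 324 g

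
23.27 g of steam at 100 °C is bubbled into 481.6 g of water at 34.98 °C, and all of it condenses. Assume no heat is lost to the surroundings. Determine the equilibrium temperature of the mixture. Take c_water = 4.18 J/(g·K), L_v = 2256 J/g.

Let T be the final temperature. ΣQ_i = 0:
condense steam: −23.27·2256 = −52497
  condensate cools 100→T: 23.27·4.18·(T − 100) = 97.27(T − 100)
  water warms: 481.6·4.18·(T − 34.98) = 2013.1(T − 34.98)
2110.4 T = 52497 + 9726.9 + 70418 = 132642
T ≈ 62.85 °C — below 100 °C, confirming all the steam condensed.

T_f ≈ 62.9 °C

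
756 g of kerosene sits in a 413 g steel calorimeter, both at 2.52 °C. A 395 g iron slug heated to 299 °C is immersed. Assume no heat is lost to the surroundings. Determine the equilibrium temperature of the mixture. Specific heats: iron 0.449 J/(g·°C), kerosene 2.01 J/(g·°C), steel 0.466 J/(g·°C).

T_f ≈ 30.4 °C

Conservation of energy gives ΣQ = 0:
395×0.449×(T − 299) + 756×2.01×(T − 2.52) + 413×0.466×(T − 2.52) = 0
177.36(T − 299) + 1519.6(T − 2.52) + 192.46(T − 2.52) = 0
(177.36 + 1519.6 + 192.46) T = 177.36×299 + 1519.6×2.52 + 192.46×2.52
T = 57343 / 1889.4 = 30.4 °C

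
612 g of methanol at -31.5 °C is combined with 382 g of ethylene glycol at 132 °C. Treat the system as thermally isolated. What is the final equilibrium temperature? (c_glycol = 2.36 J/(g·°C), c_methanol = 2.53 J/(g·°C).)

T_f ≈ 28.7 °C

Heat lost by the glycol equals heat gained by the methanol:
382·2.36·(132 − T) = 612·2.53·(T − (-31.5))
901.52(132 − T) = 1548.4(T − (-31.5))
2449.9 T = 70227  ⇒  T ≈ 28.67 °C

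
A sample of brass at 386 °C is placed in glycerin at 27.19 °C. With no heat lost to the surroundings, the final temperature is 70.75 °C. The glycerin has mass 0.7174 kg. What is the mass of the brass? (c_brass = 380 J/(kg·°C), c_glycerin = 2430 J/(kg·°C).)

m ≈ 0.634 kg

Heat gained plus heat lost sum to zero:
m×380×(70.75 − 386) + 0.7174×2430×(70.75 − 27.19) = 0
-119795 m = -75937
m = -75937/-119795 ≈ 0.6339 kg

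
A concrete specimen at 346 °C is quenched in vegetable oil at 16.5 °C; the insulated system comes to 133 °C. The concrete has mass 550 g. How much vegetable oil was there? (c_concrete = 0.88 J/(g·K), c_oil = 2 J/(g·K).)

m ≈ 442 g

Taking heat into each body as positive, Σ m c ΔT = 0:
550×0.88×(133 − 346) + m×2×(133 − 16.5) = 0
233 m = 103092
m = 103092/233 ≈ 442.5 g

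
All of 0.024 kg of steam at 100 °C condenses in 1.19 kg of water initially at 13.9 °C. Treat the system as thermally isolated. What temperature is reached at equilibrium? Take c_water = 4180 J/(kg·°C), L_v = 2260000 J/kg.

T_f ≈ 26.3 °C

Net heat exchanged in the isolated system is zero:
condense steam: −0.024·2260000 = −54240
  condensate cools 100→T: 0.024·4180·(T − 100) = 100.32(T − 100)
  water warms: 1.19·4180·(T − 13.9) = 4974.2(T − 13.9)
5074.5 T = 54240 + 10032 + 69141 = 133413
T ≈ 26.29 °C (< 100 °C, so full condensation is consistent).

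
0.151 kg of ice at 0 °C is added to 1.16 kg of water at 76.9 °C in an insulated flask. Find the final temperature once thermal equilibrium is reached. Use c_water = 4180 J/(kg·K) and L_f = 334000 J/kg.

T_f ≈ 58.8 °C

Energy balance with sensible and latent terms:
melt ice: 0.151·334000 = 50434
  meltwater 0→T: 0.151·4180·T = 631.18 T
  water: 4848.8(T − 76.9)
5480 T = 372873 − 50434 = 322439
T ≈ 58.84 °C (positive, so assuming full melt was valid).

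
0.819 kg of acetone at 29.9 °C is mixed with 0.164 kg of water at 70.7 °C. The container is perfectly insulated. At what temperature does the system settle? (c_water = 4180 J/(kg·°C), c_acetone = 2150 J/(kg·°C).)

T_f ≈ 41.3 °C

T_f is the heat-capacity-weighted average of the initial temperatures:
T_f = (685.52*70.7 + 1760.8*29.9) / (685.52 + 1760.8)
    = 101116 / 2446.4 ≈ 41.33 °C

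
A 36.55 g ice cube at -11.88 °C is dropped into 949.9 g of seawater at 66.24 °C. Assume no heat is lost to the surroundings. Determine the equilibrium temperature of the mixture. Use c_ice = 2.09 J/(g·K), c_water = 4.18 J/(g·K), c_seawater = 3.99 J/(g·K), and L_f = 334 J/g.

Energy balance with sensible and latent terms:
warm ice to 0 °C: 36.55×2.09×(0 − (-11.88)) = 907.51; melt ice: 36.55×334 = 12208; meltwater 0→T: 36.55×4.18×T = 152.78 T; seawater cools: 949.9×3.99×(T − 66.24) = 3790.1(T − 66.24)
3942.9 T = 251056 − 13115 = 237941
T ≈ 60.35 °C — above 0 °C, consistent with complete melting.

T_f ≈ 60.3 °C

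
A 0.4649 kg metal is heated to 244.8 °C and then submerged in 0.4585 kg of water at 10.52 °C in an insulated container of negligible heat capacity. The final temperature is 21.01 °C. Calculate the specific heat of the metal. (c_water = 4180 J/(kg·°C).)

Conservation of energy gives ΣQ = 0:
0.4649·c·(21.01 − 244.8) + 0.4585·4180·(21.01 − 10.52) = 0
-104.04 c = -20104
c = -20104/-104.04 ≈ 193.2 J/(kg·°C)

c ≈ 193 J/(kg·°C)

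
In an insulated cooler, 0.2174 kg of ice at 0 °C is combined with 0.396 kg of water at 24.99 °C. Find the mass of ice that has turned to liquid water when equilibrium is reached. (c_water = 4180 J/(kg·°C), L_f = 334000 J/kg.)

m_melted ≈ 0.124 kg

Water can give up m c ΔT = 0.396×4180×24.99 = 41365 J before reaching 0 °C.
To melt every bit of ice: 0.2174×334000 = 72612 J.
41365 J < 72612 J, so only part of the ice melts and the system sits at 0 °C.
m_melt = 41365 / L_f = 0.1238 kg.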